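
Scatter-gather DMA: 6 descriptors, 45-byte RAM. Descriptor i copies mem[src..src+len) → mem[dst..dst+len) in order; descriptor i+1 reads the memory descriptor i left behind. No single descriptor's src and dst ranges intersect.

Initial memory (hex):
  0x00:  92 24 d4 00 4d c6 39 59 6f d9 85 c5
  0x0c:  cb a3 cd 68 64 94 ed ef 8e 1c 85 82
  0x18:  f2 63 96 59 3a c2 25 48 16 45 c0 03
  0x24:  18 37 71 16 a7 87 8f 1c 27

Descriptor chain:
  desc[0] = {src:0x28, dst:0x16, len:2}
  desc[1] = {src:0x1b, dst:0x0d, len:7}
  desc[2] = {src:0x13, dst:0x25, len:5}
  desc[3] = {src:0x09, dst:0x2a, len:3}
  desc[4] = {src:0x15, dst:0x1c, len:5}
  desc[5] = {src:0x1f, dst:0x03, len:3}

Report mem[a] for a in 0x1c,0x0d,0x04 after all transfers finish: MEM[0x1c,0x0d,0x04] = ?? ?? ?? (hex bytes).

MEM[0x1c,0x0d,0x04] = 1c 59 63

D0: mem[0x16..0x17] <- [a7 87]
D1: mem[0x0d..0x13] <- [59 3a c2 25 48 16 45]
D2: mem[0x25..0x29] <- [45 8e 1c a7 87]
D3: mem[0x2a..0x2c] <- [d9 85 c5]
D4: mem[0x1c..0x20] <- [1c a7 87 f2 63]
D5: mem[0x03..0x05] <- [f2 63 45]
query mem[0x1c]=0x1c, mem[0x0d]=0x59, mem[0x04]=0x63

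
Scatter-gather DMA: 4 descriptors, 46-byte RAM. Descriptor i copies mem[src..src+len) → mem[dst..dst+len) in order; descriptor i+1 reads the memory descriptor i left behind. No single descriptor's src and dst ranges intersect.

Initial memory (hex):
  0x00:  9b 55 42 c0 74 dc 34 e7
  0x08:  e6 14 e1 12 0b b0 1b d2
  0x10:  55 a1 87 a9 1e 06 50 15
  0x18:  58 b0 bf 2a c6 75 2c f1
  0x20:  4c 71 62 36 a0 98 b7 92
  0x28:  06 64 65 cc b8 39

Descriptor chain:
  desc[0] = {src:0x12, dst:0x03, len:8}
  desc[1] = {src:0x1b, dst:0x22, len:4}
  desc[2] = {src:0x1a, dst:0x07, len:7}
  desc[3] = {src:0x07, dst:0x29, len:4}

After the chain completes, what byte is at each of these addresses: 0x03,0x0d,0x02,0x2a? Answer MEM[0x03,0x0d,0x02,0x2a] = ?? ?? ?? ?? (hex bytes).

  after D0: wrote 8B at 0x03 = 87a91e06501558b0
  after D1: wrote 4B at 0x22 = 2ac6752c
  after D2: wrote 7B at 0x07 = bf2ac6752cf14c
  after D3: wrote 4B at 0x29 = bf2ac675
query mem[0x03]=0x87, mem[0x0d]=0x4c, mem[0x02]=0x42, mem[0x2a]=0x2a

MEM[0x03,0x0d,0x02,0x2a] = 87 4c 42 2a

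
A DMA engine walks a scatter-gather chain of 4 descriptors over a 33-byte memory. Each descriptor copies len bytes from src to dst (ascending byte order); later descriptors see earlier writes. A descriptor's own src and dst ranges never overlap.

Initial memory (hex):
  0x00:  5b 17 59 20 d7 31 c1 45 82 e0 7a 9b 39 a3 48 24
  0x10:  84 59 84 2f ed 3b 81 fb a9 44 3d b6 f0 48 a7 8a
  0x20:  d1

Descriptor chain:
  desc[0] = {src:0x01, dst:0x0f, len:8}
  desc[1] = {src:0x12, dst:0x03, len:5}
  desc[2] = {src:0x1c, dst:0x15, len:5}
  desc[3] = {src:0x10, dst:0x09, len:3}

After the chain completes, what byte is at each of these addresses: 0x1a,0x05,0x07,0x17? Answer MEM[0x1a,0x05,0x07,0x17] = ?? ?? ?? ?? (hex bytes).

#0 dst[0x0f+8] := {0x17,0x59,0x20,0xd7,0x31,0xc1,0x45,0x82}
#1 dst[0x03+5] := {0xd7,0x31,0xc1,0x45,0x82}
#2 dst[0x15+5] := {0xf0,0x48,0xa7,0x8a,0xd1}
#3 dst[0x09+3] := {0x59,0x20,0xd7}
query mem[0x1a]=0x3d, mem[0x05]=0xc1, mem[0x07]=0x82, mem[0x17]=0xa7

MEM[0x1a,0x05,0x07,0x17] = 3d c1 82 a7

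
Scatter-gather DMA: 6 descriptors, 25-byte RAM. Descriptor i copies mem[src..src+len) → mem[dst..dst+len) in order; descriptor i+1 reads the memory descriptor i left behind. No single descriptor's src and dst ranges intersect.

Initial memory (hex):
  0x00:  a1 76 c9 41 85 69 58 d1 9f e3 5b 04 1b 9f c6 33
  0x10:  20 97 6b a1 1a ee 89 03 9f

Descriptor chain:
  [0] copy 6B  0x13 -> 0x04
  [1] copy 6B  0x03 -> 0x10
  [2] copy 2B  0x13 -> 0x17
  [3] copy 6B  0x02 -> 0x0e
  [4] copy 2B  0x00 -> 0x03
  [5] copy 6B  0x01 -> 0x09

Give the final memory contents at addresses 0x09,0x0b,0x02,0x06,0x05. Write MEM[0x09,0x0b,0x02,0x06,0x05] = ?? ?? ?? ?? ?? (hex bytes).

MEM[0x09,0x0b,0x02,0x06,0x05] = 76 a1 c9 ee 1a

  after D0: wrote 6B at 0x04 = a11aee89039f
  after D1: wrote 6B at 0x10 = 41a11aee8903
  after D2: wrote 2B at 0x17 = ee89
  after D3: wrote 6B at 0x0e = c941a11aee89
  after D4: wrote 2B at 0x03 = a176
  after D5: wrote 6B at 0x09 = 76c9a1761aee
query mem[0x09]=0x76, mem[0x0b]=0xa1, mem[0x02]=0xc9, mem[0x06]=0xee, mem[0x05]=0x1a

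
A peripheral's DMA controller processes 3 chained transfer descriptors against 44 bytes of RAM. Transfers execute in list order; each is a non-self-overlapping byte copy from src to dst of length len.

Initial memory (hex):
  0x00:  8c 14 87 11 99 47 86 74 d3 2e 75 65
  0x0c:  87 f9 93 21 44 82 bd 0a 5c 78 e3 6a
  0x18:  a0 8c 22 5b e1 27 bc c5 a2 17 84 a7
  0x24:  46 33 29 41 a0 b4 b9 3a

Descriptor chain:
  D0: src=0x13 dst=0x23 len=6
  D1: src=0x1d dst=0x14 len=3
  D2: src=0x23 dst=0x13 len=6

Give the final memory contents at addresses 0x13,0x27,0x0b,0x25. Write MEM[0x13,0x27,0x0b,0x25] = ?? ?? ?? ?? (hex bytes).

MEM[0x13,0x27,0x0b,0x25] = 0a 6a 65 78

D0: mem[0x23..0x28] <- [0a 5c 78 e3 6a a0]
D1: mem[0x14..0x16] <- [27 bc c5]
D2: mem[0x13..0x18] <- [0a 5c 78 e3 6a a0]
query mem[0x13]=0x0a, mem[0x27]=0x6a, mem[0x0b]=0x65, mem[0x25]=0x78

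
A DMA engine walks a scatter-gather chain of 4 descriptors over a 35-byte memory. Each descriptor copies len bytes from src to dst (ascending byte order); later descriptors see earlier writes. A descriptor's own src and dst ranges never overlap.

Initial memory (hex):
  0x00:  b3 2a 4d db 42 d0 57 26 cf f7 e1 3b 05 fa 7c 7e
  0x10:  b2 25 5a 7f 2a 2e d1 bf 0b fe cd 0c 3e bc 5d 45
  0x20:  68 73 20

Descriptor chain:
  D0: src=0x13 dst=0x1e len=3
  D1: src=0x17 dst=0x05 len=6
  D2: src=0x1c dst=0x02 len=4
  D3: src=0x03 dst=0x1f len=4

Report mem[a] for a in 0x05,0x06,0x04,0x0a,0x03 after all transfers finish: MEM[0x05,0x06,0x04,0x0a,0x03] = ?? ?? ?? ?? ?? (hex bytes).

  after D0: wrote 3B at 0x1e = 7f2a2e
  after D1: wrote 6B at 0x05 = bf0bfecd0c3e
  after D2: wrote 4B at 0x02 = 3ebc7f2a
  after D3: wrote 4B at 0x1f = bc7f2a0b
query mem[0x05]=0x2a, mem[0x06]=0x0b, mem[0x04]=0x7f, mem[0x0a]=0x3e, mem[0x03]=0xbc

MEM[0x05,0x06,0x04,0x0a,0x03] = 2a 0b 7f 3e bc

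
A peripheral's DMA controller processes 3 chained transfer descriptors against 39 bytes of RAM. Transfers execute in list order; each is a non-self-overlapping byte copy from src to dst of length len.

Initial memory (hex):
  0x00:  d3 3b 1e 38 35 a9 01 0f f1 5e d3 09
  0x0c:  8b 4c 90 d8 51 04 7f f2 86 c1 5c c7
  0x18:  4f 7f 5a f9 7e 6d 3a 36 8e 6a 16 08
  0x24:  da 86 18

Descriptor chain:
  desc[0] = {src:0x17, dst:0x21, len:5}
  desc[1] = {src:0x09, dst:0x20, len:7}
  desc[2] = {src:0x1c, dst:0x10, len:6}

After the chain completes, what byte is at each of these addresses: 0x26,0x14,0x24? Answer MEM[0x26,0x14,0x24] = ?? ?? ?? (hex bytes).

#0 dst[0x21+5] := {0xc7,0x4f,0x7f,0x5a,0xf9}
#1 dst[0x20+7] := {0x5e,0xd3,0x09,0x8b,0x4c,0x90,0xd8}
#2 dst[0x10+6] := {0x7e,0x6d,0x3a,0x36,0x5e,0xd3}
query mem[0x26]=0xd8, mem[0x14]=0x5e, mem[0x24]=0x4c

MEM[0x26,0x14,0x24] = d8 5e 4c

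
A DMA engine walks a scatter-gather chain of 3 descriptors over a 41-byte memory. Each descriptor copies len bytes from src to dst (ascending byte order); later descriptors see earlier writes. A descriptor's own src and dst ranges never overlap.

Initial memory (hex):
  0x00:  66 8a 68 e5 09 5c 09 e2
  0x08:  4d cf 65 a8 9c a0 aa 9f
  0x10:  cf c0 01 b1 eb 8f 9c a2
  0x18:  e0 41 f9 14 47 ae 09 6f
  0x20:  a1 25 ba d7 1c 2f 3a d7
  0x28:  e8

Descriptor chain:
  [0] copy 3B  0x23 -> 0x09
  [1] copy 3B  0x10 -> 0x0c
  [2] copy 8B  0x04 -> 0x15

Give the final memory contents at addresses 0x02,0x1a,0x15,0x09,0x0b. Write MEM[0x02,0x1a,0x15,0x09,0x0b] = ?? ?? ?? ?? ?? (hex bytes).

MEM[0x02,0x1a,0x15,0x09,0x0b] = 68 d7 09 d7 2f

#0 dst[0x09+3] := {0xd7,0x1c,0x2f}
#1 dst[0x0c+3] := {0xcf,0xc0,0x01}
#2 dst[0x15+8] := {0x09,0x5c,0x09,0xe2,0x4d,0xd7,0x1c,0x2f}
query mem[0x02]=0x68, mem[0x1a]=0xd7, mem[0x15]=0x09, mem[0x09]=0xd7, mem[0x0b]=0x2f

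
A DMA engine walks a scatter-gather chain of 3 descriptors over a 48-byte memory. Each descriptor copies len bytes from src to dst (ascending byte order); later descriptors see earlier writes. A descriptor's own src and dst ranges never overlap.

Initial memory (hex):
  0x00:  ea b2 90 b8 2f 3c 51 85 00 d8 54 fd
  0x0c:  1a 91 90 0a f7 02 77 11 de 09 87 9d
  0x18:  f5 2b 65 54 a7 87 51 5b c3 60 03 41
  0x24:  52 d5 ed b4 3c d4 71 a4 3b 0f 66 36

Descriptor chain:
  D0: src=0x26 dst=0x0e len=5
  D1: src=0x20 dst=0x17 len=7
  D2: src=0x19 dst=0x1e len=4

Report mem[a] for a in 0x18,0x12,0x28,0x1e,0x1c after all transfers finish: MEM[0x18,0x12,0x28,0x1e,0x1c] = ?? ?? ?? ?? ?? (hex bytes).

#0 dst[0x0e+5] := {0xed,0xb4,0x3c,0xd4,0x71}
#1 dst[0x17+7] := {0xc3,0x60,0x03,0x41,0x52,0xd5,0xed}
#2 dst[0x1e+4] := {0x03,0x41,0x52,0xd5}
query mem[0x18]=0x60, mem[0x12]=0x71, mem[0x28]=0x3c, mem[0x1e]=0x03, mem[0x1c]=0xd5

MEM[0x18,0x12,0x28,0x1e,0x1c] = 60 71 3c 03 d5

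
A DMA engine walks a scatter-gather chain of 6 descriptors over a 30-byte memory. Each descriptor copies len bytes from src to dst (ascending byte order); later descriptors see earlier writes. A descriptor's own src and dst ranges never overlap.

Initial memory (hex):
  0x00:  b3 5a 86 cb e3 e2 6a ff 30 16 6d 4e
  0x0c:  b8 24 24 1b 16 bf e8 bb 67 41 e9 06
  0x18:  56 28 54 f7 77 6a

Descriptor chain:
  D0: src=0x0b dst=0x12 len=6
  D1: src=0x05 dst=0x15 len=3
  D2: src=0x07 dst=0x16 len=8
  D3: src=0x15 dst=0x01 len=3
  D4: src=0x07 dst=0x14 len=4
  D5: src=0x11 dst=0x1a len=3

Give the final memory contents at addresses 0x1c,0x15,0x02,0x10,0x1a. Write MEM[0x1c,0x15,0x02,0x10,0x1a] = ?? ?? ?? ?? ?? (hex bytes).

MEM[0x1c,0x15,0x02,0x10,0x1a] = b8 30 ff 16 bf

#0 dst[0x12+6] := {0x4e,0xb8,0x24,0x24,0x1b,0x16}
#1 dst[0x15+3] := {0xe2,0x6a,0xff}
#2 dst[0x16+8] := {0xff,0x30,0x16,0x6d,0x4e,0xb8,0x24,0x24}
#3 dst[0x01+3] := {0xe2,0xff,0x30}
#4 dst[0x14+4] := {0xff,0x30,0x16,0x6d}
#5 dst[0x1a+3] := {0xbf,0x4e,0xb8}
query mem[0x1c]=0xb8, mem[0x15]=0x30, mem[0x02]=0xff, mem[0x10]=0x16, mem[0x1a]=0xbf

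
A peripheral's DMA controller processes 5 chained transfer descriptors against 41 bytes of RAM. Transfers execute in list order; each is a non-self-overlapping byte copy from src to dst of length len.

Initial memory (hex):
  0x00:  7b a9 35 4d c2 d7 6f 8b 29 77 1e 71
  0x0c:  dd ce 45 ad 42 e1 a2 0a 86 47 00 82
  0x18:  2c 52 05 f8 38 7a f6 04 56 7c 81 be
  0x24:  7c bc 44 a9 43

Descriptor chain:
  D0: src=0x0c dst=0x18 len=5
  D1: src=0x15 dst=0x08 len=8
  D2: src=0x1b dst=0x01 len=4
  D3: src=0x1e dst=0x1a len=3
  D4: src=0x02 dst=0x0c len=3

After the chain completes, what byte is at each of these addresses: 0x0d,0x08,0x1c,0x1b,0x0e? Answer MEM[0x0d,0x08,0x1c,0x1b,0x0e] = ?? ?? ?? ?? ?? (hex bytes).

MEM[0x0d,0x08,0x1c,0x1b,0x0e] = 7a 47 56 04 f6

  after D0: wrote 5B at 0x18 = ddce45ad42
  after D1: wrote 8B at 0x08 = 470082ddce45ad42
  after D2: wrote 4B at 0x01 = ad427af6
  after D3: wrote 3B at 0x1a = f60456
  after D4: wrote 3B at 0x0c = 427af6
query mem[0x0d]=0x7a, mem[0x08]=0x47, mem[0x1c]=0x56, mem[0x1b]=0x04, mem[0x0e]=0xf6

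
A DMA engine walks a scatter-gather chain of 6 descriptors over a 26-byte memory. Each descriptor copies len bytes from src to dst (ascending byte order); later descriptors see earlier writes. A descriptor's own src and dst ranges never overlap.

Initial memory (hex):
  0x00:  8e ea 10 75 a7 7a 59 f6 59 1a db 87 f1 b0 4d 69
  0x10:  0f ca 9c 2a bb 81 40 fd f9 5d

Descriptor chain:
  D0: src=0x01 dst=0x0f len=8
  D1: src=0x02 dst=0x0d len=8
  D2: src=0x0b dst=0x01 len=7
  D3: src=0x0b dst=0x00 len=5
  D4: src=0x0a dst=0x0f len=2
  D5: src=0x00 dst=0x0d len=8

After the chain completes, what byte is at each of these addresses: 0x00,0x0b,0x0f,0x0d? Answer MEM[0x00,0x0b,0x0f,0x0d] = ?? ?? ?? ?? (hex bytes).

MEM[0x00,0x0b,0x0f,0x0d] = 87 87 10 87

#0 dst[0x0f+8] := {0xea,0x10,0x75,0xa7,0x7a,0x59,0xf6,0x59}
#1 dst[0x0d+8] := {0x10,0x75,0xa7,0x7a,0x59,0xf6,0x59,0x1a}
#2 dst[0x01+7] := {0x87,0xf1,0x10,0x75,0xa7,0x7a,0x59}
#3 dst[0x00+5] := {0x87,0xf1,0x10,0x75,0xa7}
#4 dst[0x0f+2] := {0xdb,0x87}
#5 dst[0x0d+8] := {0x87,0xf1,0x10,0x75,0xa7,0xa7,0x7a,0x59}
query mem[0x00]=0x87, mem[0x0b]=0x87, mem[0x0f]=0x10, mem[0x0d]=0x87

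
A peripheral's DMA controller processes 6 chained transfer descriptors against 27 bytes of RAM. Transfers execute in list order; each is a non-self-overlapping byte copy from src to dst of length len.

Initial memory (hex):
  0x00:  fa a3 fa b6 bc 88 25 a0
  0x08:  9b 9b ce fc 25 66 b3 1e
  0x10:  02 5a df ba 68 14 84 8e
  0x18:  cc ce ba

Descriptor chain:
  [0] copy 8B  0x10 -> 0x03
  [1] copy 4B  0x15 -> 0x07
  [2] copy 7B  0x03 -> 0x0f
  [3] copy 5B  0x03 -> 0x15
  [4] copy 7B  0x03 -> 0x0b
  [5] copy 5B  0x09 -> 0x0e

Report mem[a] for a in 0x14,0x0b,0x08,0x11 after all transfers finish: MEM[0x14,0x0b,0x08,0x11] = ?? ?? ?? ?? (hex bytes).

MEM[0x14,0x0b,0x08,0x11] = 84 02 84 5a

  after D0: wrote 8B at 0x03 = 025adfba6814848e
  after D1: wrote 4B at 0x07 = 14848ecc
  after D2: wrote 7B at 0x0f = 025adfba14848e
  after D3: wrote 5B at 0x15 = 025adfba14
  after D4: wrote 7B at 0x0b = 025adfba14848e
  after D5: wrote 5B at 0x0e = 8ecc025adf
query mem[0x14]=0x84, mem[0x0b]=0x02, mem[0x08]=0x84, mem[0x11]=0x5a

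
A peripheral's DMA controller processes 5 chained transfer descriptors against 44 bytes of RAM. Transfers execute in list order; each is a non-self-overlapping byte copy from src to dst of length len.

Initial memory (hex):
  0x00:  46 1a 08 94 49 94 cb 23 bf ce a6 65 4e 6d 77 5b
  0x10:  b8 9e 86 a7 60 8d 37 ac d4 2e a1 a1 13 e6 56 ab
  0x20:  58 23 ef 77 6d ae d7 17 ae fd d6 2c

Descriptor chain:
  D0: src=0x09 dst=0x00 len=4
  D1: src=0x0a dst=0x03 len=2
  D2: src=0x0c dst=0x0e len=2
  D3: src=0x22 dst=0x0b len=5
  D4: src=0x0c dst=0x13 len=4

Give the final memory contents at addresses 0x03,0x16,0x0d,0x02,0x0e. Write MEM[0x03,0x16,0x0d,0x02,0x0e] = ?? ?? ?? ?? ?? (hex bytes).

MEM[0x03,0x16,0x0d,0x02,0x0e] = a6 d7 6d 65 ae

  after D0: wrote 4B at 0x00 = cea6654e
  after D1: wrote 2B at 0x03 = a665
  after D2: wrote 2B at 0x0e = 4e6d
  after D3: wrote 5B at 0x0b = ef776daed7
  after D4: wrote 4B at 0x13 = 776daed7
query mem[0x03]=0xa6, mem[0x16]=0xd7, mem[0x0d]=0x6d, mem[0x02]=0x65, mem[0x0e]=0xae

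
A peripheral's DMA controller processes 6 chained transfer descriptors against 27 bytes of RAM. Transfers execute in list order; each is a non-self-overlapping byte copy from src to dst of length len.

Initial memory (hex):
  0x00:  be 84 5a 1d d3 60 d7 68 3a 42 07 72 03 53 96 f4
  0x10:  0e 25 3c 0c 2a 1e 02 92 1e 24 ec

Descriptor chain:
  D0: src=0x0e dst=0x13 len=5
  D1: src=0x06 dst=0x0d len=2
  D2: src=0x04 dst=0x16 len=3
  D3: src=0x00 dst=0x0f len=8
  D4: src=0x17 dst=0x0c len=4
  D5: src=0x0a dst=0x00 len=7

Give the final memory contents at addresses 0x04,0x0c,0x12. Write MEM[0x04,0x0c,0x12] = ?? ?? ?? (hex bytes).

  after D0: wrote 5B at 0x13 = 96f40e253c
  after D1: wrote 2B at 0x0d = d768
  after D2: wrote 3B at 0x16 = d360d7
  after D3: wrote 8B at 0x0f = be845a1dd360d768
  after D4: wrote 4B at 0x0c = 60d724ec
  after D5: wrote 7B at 0x00 = 077260d724ec84
query mem[0x04]=0x24, mem[0x0c]=0x60, mem[0x12]=0x1d

MEM[0x04,0x0c,0x12] = 24 60 1d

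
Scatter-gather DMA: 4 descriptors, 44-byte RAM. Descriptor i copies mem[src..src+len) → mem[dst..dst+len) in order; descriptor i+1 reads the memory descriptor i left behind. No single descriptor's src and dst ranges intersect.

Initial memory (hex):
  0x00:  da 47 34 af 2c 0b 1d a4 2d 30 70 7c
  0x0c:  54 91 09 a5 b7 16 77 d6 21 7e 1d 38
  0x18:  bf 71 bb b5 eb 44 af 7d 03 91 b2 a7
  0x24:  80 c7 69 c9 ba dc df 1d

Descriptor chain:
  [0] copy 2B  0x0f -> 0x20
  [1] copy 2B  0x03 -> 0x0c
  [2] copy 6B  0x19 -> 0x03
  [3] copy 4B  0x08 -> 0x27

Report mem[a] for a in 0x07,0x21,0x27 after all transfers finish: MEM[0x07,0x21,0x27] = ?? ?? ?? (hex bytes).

MEM[0x07,0x21,0x27] = 44 b7 af

D0: mem[0x20..0x21] <- [a5 b7]
D1: mem[0x0c..0x0d] <- [af 2c]
D2: mem[0x03..0x08] <- [71 bb b5 eb 44 af]
D3: mem[0x27..0x2a] <- [af 30 70 7c]
query mem[0x07]=0x44, mem[0x21]=0xb7, mem[0x27]=0xaf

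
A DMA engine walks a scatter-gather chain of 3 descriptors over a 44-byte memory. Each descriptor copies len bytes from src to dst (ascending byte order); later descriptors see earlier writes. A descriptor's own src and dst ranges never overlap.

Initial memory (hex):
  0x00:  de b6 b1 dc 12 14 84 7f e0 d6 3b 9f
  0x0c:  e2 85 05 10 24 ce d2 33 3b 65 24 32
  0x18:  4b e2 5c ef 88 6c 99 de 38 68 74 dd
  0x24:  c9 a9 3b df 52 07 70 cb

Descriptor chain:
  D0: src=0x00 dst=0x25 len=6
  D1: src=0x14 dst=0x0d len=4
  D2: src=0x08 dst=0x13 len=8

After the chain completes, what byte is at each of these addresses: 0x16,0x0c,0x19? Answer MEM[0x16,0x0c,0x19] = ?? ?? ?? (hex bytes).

#0 dst[0x25+6] := {0xde,0xb6,0xb1,0xdc,0x12,0x14}
#1 dst[0x0d+4] := {0x3b,0x65,0x24,0x32}
#2 dst[0x13+8] := {0xe0,0xd6,0x3b,0x9f,0xe2,0x3b,0x65,0x24}
query mem[0x16]=0x9f, mem[0x0c]=0xe2, mem[0x19]=0x65

MEM[0x16,0x0c,0x19] = 9f e2 65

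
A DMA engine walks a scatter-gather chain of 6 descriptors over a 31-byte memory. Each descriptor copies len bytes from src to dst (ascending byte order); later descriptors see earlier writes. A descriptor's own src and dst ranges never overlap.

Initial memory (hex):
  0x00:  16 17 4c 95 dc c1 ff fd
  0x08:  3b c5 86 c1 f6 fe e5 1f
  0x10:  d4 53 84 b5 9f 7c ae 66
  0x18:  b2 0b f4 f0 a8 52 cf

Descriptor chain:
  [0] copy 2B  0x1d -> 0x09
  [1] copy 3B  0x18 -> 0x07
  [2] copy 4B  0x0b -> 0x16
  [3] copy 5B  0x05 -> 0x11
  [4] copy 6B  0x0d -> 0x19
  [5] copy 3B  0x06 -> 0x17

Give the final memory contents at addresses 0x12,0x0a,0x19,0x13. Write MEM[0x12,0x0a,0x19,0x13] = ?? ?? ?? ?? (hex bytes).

#0 dst[0x09+2] := {0x52,0xcf}
#1 dst[0x07+3] := {0xb2,0x0b,0xf4}
#2 dst[0x16+4] := {0xc1,0xf6,0xfe,0xe5}
#3 dst[0x11+5] := {0xc1,0xff,0xb2,0x0b,0xf4}
#4 dst[0x19+6] := {0xfe,0xe5,0x1f,0xd4,0xc1,0xff}
#5 dst[0x17+3] := {0xff,0xb2,0x0b}
query mem[0x12]=0xff, mem[0x0a]=0xcf, mem[0x19]=0x0b, mem[0x13]=0xb2

MEM[0x12,0x0a,0x19,0x13] = ff cf 0b b2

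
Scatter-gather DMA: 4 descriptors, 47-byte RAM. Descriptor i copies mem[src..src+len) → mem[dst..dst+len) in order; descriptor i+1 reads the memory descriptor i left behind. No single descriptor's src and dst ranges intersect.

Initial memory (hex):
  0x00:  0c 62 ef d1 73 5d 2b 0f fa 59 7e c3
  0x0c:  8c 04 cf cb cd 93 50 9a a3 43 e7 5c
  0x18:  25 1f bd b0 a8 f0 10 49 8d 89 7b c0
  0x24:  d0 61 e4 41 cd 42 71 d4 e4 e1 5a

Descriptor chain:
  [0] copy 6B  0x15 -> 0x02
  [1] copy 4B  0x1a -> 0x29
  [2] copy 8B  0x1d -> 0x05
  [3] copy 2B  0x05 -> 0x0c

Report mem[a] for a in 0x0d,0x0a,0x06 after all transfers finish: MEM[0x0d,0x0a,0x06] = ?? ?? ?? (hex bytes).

D0: mem[0x02..0x07] <- [43 e7 5c 25 1f bd]
D1: mem[0x29..0x2c] <- [bd b0 a8 f0]
D2: mem[0x05..0x0c] <- [f0 10 49 8d 89 7b c0 d0]
D3: mem[0x0c..0x0d] <- [f0 10]
query mem[0x0d]=0x10, mem[0x0a]=0x7b, mem[0x06]=0x10

MEM[0x0d,0x0a,0x06] = 10 7b 10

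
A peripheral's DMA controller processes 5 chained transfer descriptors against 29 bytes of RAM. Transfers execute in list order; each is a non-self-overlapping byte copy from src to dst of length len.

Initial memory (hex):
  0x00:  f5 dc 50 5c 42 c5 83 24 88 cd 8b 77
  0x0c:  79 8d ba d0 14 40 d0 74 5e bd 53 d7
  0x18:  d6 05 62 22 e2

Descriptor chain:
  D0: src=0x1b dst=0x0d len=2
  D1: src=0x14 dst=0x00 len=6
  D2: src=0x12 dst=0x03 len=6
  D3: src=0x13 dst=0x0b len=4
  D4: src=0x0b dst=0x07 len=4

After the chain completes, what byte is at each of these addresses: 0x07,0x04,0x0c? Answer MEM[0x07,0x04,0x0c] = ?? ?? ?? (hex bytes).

D0: mem[0x0d..0x0e] <- [22 e2]
D1: mem[0x00..0x05] <- [5e bd 53 d7 d6 05]
D2: mem[0x03..0x08] <- [d0 74 5e bd 53 d7]
D3: mem[0x0b..0x0e] <- [74 5e bd 53]
D4: mem[0x07..0x0a] <- [74 5e bd 53]
query mem[0x07]=0x74, mem[0x04]=0x74, mem[0x0c]=0x5e

MEM[0x07,0x04,0x0c] = 74 74 5e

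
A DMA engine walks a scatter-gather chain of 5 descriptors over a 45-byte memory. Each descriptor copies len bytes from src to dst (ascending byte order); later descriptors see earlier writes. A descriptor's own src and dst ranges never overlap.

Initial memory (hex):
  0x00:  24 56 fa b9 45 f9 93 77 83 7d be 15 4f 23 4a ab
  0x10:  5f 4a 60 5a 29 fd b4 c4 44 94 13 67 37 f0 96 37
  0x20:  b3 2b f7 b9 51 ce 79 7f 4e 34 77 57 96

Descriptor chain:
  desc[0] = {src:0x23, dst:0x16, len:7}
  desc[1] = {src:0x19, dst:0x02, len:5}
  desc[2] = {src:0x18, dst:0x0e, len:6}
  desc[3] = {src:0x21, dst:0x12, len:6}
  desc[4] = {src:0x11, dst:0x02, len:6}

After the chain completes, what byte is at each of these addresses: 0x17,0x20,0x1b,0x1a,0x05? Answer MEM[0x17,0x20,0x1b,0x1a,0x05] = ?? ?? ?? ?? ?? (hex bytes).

MEM[0x17,0x20,0x1b,0x1a,0x05] = 79 b3 4e 7f b9

D0: mem[0x16..0x1c] <- [b9 51 ce 79 7f 4e 34]
D1: mem[0x02..0x06] <- [79 7f 4e 34 f0]
D2: mem[0x0e..0x13] <- [ce 79 7f 4e 34 f0]
D3: mem[0x12..0x17] <- [2b f7 b9 51 ce 79]
D4: mem[0x02..0x07] <- [4e 2b f7 b9 51 ce]
query mem[0x17]=0x79, mem[0x20]=0xb3, mem[0x1b]=0x4e, mem[0x1a]=0x7f, mem[0x05]=0xb9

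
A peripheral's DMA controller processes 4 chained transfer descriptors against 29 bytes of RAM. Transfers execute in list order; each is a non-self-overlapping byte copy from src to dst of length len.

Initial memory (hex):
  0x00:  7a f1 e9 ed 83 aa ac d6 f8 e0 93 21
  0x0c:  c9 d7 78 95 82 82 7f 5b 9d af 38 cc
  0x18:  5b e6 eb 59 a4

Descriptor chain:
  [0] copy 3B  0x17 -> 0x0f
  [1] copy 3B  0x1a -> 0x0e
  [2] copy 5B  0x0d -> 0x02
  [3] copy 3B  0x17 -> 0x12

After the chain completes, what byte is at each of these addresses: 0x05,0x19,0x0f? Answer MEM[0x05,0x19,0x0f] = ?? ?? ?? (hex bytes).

MEM[0x05,0x19,0x0f] = a4 e6 59

#0 dst[0x0f+3] := {0xcc,0x5b,0xe6}
#1 dst[0x0e+3] := {0xeb,0x59,0xa4}
#2 dst[0x02+5] := {0xd7,0xeb,0x59,0xa4,0xe6}
#3 dst[0x12+3] := {0xcc,0x5b,0xe6}
query mem[0x05]=0xa4, mem[0x19]=0xe6, mem[0x0f]=0x59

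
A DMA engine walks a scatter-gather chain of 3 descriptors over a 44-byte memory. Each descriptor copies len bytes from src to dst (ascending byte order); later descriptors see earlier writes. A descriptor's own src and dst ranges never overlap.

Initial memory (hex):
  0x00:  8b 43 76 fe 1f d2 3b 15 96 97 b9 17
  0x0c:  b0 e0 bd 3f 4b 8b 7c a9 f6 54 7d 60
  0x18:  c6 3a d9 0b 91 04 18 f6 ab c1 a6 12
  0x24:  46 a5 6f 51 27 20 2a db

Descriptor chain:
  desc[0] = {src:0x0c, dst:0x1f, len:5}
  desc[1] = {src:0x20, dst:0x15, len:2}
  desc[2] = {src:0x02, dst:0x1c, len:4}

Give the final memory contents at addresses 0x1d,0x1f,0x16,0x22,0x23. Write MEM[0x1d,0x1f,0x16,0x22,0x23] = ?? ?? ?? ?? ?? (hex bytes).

  after D0: wrote 5B at 0x1f = b0e0bd3f4b
  after D1: wrote 2B at 0x15 = e0bd
  after D2: wrote 4B at 0x1c = 76fe1fd2
query mem[0x1d]=0xfe, mem[0x1f]=0xd2, mem[0x16]=0xbd, mem[0x22]=0x3f, mem[0x23]=0x4b

MEM[0x1d,0x1f,0x16,0x22,0x23] = fe d2 bd 3f 4b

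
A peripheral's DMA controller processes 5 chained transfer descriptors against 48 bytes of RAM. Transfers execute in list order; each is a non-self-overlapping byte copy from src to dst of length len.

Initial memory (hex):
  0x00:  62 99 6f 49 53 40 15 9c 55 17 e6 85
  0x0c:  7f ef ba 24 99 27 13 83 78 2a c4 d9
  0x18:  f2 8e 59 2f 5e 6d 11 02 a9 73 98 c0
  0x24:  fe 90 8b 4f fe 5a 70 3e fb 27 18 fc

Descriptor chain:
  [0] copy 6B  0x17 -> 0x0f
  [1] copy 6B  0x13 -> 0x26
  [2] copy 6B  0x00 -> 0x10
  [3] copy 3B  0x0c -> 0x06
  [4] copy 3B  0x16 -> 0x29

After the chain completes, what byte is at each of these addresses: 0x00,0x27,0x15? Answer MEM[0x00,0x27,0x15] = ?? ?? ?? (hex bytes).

MEM[0x00,0x27,0x15] = 62 5e 40

D0: mem[0x0f..0x14] <- [d9 f2 8e 59 2f 5e]
D1: mem[0x26..0x2b] <- [2f 5e 2a c4 d9 f2]
D2: mem[0x10..0x15] <- [62 99 6f 49 53 40]
D3: mem[0x06..0x08] <- [7f ef ba]
D4: mem[0x29..0x2b] <- [c4 d9 f2]
query mem[0x00]=0x62, mem[0x27]=0x5e, mem[0x15]=0x40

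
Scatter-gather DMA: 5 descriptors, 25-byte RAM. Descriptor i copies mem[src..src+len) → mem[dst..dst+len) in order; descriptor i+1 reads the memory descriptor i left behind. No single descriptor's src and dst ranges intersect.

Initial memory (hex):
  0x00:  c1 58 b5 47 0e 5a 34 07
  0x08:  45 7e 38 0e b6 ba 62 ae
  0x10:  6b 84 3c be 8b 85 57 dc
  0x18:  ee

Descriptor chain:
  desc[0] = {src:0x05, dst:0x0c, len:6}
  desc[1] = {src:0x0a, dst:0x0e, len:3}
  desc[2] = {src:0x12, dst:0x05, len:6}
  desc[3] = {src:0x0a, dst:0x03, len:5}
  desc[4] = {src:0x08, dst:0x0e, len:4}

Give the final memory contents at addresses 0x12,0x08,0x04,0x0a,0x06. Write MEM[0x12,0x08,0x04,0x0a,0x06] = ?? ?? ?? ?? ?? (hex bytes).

#0 dst[0x0c+6] := {0x5a,0x34,0x07,0x45,0x7e,0x38}
#1 dst[0x0e+3] := {0x38,0x0e,0x5a}
#2 dst[0x05+6] := {0x3c,0xbe,0x8b,0x85,0x57,0xdc}
#3 dst[0x03+5] := {0xdc,0x0e,0x5a,0x34,0x38}
#4 dst[0x0e+4] := {0x85,0x57,0xdc,0x0e}
query mem[0x12]=0x3c, mem[0x08]=0x85, mem[0x04]=0x0e, mem[0x0a]=0xdc, mem[0x06]=0x34

MEM[0x12,0x08,0x04,0x0a,0x06] = 3c 85 0e dc 34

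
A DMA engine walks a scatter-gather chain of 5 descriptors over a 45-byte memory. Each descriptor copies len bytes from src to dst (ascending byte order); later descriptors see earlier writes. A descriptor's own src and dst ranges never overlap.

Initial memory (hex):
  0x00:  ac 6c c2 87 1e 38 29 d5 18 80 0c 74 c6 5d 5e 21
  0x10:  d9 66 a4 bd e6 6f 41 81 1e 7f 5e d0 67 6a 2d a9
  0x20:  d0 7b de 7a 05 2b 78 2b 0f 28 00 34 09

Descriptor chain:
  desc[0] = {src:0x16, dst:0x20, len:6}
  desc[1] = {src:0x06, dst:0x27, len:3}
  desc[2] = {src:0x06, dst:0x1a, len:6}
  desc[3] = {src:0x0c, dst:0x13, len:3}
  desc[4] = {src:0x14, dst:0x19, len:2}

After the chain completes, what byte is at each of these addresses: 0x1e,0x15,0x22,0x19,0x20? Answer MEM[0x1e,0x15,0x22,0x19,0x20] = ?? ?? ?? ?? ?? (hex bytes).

MEM[0x1e,0x15,0x22,0x19,0x20] = 0c 5e 1e 5d 41

  after D0: wrote 6B at 0x20 = 41811e7f5ed0
  after D1: wrote 3B at 0x27 = 29d518
  after D2: wrote 6B at 0x1a = 29d518800c74
  after D3: wrote 3B at 0x13 = c65d5e
  after D4: wrote 2B at 0x19 = 5d5e
query mem[0x1e]=0x0c, mem[0x15]=0x5e, mem[0x22]=0x1e, mem[0x19]=0x5d, mem[0x20]=0x41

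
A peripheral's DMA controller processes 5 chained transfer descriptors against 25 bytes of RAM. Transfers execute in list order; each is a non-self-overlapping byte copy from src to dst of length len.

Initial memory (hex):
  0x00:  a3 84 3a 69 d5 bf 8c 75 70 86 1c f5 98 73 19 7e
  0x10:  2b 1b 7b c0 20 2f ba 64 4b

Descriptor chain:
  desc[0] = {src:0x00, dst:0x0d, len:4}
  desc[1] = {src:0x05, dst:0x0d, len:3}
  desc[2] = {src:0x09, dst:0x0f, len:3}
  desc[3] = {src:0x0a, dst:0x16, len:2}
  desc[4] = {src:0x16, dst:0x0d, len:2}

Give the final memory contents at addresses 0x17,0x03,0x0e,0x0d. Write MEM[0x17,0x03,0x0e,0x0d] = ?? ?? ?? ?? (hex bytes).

MEM[0x17,0x03,0x0e,0x0d] = f5 69 f5 1c

D0: mem[0x0d..0x10] <- [a3 84 3a 69]
D1: mem[0x0d..0x0f] <- [bf 8c 75]
D2: mem[0x0f..0x11] <- [86 1c f5]
D3: mem[0x16..0x17] <- [1c f5]
D4: mem[0x0d..0x0e] <- [1c f5]
query mem[0x17]=0xf5, mem[0x03]=0x69, mem[0x0e]=0xf5, mem[0x0d]=0x1c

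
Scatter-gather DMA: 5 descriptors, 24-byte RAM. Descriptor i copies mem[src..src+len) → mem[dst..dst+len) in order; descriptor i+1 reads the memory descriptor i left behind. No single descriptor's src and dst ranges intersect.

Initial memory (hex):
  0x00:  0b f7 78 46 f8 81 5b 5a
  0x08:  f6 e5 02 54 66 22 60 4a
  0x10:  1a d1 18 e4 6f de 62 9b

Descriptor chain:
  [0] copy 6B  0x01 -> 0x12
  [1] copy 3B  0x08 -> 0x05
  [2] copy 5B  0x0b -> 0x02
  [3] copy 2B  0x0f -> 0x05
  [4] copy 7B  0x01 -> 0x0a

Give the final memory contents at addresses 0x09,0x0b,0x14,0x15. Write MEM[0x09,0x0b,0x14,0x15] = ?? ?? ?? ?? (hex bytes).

MEM[0x09,0x0b,0x14,0x15] = e5 54 46 f8

[0] 0x01->0x12 len=6 : f7 78 46 f8 81 5b
[1] 0x08->0x05 len=3 : f6 e5 02
[2] 0x0b->0x02 len=5 : 54 66 22 60 4a
[3] 0x0f->0x05 len=2 : 4a 1a
[4] 0x01->0x0a len=7 : f7 54 66 22 4a 1a 02
query mem[0x09]=0xe5, mem[0x0b]=0x54, mem[0x14]=0x46, mem[0x15]=0xf8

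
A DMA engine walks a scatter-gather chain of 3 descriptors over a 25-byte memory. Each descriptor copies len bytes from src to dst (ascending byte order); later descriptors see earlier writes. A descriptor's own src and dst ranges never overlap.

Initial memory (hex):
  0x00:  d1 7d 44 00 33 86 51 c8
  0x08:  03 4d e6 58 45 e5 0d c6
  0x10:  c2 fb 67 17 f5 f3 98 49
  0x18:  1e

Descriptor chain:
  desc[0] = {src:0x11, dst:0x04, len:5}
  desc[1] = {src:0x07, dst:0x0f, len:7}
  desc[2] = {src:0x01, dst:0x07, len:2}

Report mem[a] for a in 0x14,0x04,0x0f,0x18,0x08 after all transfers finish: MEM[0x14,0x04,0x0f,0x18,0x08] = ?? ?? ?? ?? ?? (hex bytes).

D0: mem[0x04..0x08] <- [fb 67 17 f5 f3]
D1: mem[0x0f..0x15] <- [f5 f3 4d e6 58 45 e5]
D2: mem[0x07..0x08] <- [7d 44]
query mem[0x14]=0x45, mem[0x04]=0xfb, mem[0x0f]=0xf5, mem[0x18]=0x1e, mem[0x08]=0x44

MEM[0x14,0x04,0x0f,0x18,0x08] = 45 fb f5 1e 44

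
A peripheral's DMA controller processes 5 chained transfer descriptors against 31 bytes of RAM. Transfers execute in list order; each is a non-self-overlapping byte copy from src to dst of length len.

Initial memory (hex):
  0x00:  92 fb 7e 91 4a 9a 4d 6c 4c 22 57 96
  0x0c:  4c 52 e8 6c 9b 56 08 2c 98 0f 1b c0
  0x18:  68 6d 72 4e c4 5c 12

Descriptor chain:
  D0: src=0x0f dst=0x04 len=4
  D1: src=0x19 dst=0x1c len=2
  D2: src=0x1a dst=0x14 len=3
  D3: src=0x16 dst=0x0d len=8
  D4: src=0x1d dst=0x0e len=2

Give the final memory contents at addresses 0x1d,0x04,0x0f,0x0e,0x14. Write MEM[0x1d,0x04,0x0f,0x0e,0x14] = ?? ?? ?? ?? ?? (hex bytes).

#0 dst[0x04+4] := {0x6c,0x9b,0x56,0x08}
#1 dst[0x1c+2] := {0x6d,0x72}
#2 dst[0x14+3] := {0x72,0x4e,0x6d}
#3 dst[0x0d+8] := {0x6d,0xc0,0x68,0x6d,0x72,0x4e,0x6d,0x72}
#4 dst[0x0e+2] := {0x72,0x12}
query mem[0x1d]=0x72, mem[0x04]=0x6c, mem[0x0f]=0x12, mem[0x0e]=0x72, mem[0x14]=0x72

MEM[0x1d,0x04,0x0f,0x0e,0x14] = 72 6c 12 72 72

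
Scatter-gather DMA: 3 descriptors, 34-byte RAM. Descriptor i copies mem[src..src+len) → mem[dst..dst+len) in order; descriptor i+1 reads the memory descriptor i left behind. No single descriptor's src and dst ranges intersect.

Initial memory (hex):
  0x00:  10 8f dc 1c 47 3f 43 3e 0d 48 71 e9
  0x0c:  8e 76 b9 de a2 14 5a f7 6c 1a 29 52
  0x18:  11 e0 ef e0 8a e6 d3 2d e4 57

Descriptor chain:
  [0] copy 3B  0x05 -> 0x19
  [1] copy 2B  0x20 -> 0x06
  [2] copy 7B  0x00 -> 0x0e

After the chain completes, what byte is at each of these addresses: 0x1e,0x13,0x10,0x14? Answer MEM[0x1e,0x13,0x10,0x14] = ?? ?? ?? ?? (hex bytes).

[0] 0x05->0x19 len=3 : 3f 43 3e
[1] 0x20->0x06 len=2 : e4 57
[2] 0x00->0x0e len=7 : 10 8f dc 1c 47 3f e4
query mem[0x1e]=0xd3, mem[0x13]=0x3f, mem[0x10]=0xdc, mem[0x14]=0xe4

MEM[0x1e,0x13,0x10,0x14] = d3 3f dc e4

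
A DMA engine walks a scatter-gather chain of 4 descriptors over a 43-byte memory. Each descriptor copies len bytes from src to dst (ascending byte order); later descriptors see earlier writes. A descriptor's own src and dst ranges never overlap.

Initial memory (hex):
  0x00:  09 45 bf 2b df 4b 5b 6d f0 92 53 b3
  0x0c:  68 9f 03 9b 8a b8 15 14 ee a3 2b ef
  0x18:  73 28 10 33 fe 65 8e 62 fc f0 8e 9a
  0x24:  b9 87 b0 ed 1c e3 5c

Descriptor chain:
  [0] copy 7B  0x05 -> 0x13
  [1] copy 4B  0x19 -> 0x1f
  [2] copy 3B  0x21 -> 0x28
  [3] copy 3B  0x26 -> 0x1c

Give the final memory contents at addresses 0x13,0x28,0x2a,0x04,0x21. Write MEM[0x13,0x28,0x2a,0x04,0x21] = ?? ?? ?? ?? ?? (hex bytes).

MEM[0x13,0x28,0x2a,0x04,0x21] = 4b 33 9a df 33

  after D0: wrote 7B at 0x13 = 4b5b6df09253b3
  after D1: wrote 4B at 0x1f = b31033fe
  after D2: wrote 3B at 0x28 = 33fe9a
  after D3: wrote 3B at 0x1c = b0ed33
query mem[0x13]=0x4b, mem[0x28]=0x33, mem[0x2a]=0x9a, mem[0x04]=0xdf, mem[0x21]=0x33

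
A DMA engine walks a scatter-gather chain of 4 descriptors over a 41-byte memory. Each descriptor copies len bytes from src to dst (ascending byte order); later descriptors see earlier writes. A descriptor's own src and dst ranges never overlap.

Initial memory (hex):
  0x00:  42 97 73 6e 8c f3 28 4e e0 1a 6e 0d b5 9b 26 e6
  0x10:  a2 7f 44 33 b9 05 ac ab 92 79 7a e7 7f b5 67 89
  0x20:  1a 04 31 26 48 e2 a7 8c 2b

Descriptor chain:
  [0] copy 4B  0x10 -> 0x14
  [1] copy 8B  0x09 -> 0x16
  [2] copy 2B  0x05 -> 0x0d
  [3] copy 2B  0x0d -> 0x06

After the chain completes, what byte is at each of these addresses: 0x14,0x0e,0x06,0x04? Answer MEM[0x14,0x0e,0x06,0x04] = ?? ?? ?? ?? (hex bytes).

[0] 0x10->0x14 len=4 : a2 7f 44 33
[1] 0x09->0x16 len=8 : 1a 6e 0d b5 9b 26 e6 a2
[2] 0x05->0x0d len=2 : f3 28
[3] 0x0d->0x06 len=2 : f3 28
query mem[0x14]=0xa2, mem[0x0e]=0x28, mem[0x06]=0xf3, mem[0x04]=0x8c

MEM[0x14,0x0e,0x06,0x04] = a2 28 f3 8c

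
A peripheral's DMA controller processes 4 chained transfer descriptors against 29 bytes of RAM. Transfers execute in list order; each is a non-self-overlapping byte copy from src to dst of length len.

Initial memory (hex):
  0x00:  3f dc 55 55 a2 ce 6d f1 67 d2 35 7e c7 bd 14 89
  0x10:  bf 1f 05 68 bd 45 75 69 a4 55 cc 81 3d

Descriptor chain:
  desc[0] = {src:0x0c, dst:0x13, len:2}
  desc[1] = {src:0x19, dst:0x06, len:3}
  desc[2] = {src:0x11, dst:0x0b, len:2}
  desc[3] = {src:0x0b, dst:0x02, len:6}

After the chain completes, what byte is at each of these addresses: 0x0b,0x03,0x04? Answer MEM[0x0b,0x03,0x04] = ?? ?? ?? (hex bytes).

MEM[0x0b,0x03,0x04] = 1f 05 bd

#0 dst[0x13+2] := {0xc7,0xbd}
#1 dst[0x06+3] := {0x55,0xcc,0x81}
#2 dst[0x0b+2] := {0x1f,0x05}
#3 dst[0x02+6] := {0x1f,0x05,0xbd,0x14,0x89,0xbf}
query mem[0x0b]=0x1f, mem[0x03]=0x05, mem[0x04]=0xbd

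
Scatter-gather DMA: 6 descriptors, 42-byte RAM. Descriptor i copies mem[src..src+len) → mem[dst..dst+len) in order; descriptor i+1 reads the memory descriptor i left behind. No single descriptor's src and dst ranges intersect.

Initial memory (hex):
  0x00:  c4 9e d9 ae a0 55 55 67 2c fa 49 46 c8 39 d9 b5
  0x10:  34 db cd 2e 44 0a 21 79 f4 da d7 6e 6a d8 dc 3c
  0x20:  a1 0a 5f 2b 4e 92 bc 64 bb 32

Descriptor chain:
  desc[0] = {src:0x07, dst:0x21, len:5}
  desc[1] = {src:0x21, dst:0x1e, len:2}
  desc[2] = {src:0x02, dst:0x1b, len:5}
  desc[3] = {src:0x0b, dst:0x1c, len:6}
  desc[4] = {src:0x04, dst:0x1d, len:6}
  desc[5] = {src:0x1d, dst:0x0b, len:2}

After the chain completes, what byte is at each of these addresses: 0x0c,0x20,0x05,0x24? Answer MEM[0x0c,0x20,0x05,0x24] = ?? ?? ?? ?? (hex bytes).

MEM[0x0c,0x20,0x05,0x24] = 55 67 55 49

#0 dst[0x21+5] := {0x67,0x2c,0xfa,0x49,0x46}
#1 dst[0x1e+2] := {0x67,0x2c}
#2 dst[0x1b+5] := {0xd9,0xae,0xa0,0x55,0x55}
#3 dst[0x1c+6] := {0x46,0xc8,0x39,0xd9,0xb5,0x34}
#4 dst[0x1d+6] := {0xa0,0x55,0x55,0x67,0x2c,0xfa}
#5 dst[0x0b+2] := {0xa0,0x55}
query mem[0x0c]=0x55, mem[0x20]=0x67, mem[0x05]=0x55, mem[0x24]=0x49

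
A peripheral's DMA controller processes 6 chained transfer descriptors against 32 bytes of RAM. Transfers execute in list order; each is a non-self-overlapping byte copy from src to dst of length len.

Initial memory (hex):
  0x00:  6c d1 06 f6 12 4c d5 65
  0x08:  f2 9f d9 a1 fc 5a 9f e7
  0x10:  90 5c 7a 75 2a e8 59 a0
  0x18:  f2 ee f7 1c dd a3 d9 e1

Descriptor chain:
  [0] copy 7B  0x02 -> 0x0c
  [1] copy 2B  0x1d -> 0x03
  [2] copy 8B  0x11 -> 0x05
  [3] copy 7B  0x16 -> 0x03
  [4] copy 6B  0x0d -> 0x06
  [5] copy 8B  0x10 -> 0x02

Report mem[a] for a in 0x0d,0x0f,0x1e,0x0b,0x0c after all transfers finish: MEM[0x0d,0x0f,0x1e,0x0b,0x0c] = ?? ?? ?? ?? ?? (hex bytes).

MEM[0x0d,0x0f,0x1e,0x0b,0x0c] = f6 4c d9 f2 f2

  after D0: wrote 7B at 0x0c = 06f6124cd565f2
  after D1: wrote 2B at 0x03 = a3d9
  after D2: wrote 8B at 0x05 = 65f2752ae859a0f2
  after D3: wrote 7B at 0x03 = 59a0f2eef71cdd
  after D4: wrote 6B at 0x06 = f6124cd565f2
  after D5: wrote 8B at 0x02 = d565f2752ae859a0
query mem[0x0d]=0xf6, mem[0x0f]=0x4c, mem[0x1e]=0xd9, mem[0x0b]=0xf2, mem[0x0c]=0xf2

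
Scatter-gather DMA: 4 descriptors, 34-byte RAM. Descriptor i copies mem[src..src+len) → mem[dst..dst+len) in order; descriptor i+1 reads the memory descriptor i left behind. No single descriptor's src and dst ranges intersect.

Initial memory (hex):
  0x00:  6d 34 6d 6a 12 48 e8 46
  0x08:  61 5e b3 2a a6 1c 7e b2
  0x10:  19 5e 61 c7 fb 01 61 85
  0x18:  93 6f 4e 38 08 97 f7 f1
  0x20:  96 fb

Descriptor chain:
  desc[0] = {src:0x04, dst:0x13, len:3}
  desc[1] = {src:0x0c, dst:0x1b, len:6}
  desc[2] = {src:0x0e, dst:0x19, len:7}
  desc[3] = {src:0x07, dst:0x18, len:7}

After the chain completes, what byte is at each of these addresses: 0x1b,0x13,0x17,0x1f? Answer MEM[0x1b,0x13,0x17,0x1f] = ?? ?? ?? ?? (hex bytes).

MEM[0x1b,0x13,0x17,0x1f] = b3 12 85 48

D0: mem[0x13..0x15] <- [12 48 e8]
D1: mem[0x1b..0x20] <- [a6 1c 7e b2 19 5e]
D2: mem[0x19..0x1f] <- [7e b2 19 5e 61 12 48]
D3: mem[0x18..0x1e] <- [46 61 5e b3 2a a6 1c]
query mem[0x1b]=0xb3, mem[0x13]=0x12, mem[0x17]=0x85, mem[0x1f]=0x48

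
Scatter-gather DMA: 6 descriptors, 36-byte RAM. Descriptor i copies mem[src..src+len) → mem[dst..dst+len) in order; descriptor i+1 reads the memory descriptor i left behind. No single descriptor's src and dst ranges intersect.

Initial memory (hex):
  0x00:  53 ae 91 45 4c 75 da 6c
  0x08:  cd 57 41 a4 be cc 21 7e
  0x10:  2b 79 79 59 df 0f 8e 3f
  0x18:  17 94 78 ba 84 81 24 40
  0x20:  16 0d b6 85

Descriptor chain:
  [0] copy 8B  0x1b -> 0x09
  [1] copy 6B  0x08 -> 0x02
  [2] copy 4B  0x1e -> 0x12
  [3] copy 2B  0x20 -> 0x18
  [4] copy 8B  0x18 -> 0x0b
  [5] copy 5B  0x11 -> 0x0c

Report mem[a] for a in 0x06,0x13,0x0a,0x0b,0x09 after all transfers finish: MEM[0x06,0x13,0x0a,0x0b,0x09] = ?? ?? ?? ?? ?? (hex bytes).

#0 dst[0x09+8] := {0xba,0x84,0x81,0x24,0x40,0x16,0x0d,0xb6}
#1 dst[0x02+6] := {0xcd,0xba,0x84,0x81,0x24,0x40}
#2 dst[0x12+4] := {0x24,0x40,0x16,0x0d}
#3 dst[0x18+2] := {0x16,0x0d}
#4 dst[0x0b+8] := {0x16,0x0d,0x78,0xba,0x84,0x81,0x24,0x40}
#5 dst[0x0c+5] := {0x24,0x40,0x40,0x16,0x0d}
query mem[0x06]=0x24, mem[0x13]=0x40, mem[0x0a]=0x84, mem[0x0b]=0x16, mem[0x09]=0xba

MEM[0x06,0x13,0x0a,0x0b,0x09] = 24 40 84 16 ba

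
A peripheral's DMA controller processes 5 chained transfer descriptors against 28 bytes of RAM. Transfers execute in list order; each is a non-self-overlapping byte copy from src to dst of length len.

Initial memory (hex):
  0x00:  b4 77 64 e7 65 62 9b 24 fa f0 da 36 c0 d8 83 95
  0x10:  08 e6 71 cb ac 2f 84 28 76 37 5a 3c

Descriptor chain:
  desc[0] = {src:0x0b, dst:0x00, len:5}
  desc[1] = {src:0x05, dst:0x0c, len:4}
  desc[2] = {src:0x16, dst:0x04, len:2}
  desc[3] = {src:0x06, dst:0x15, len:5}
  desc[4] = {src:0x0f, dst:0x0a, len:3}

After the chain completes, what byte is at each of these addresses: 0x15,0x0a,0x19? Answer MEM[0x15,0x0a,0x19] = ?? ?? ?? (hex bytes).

[0] 0x0b->0x00 len=5 : 36 c0 d8 83 95
[1] 0x05->0x0c len=4 : 62 9b 24 fa
[2] 0x16->0x04 len=2 : 84 28
[3] 0x06->0x15 len=5 : 9b 24 fa f0 da
[4] 0x0f->0x0a len=3 : fa 08 e6
query mem[0x15]=0x9b, mem[0x0a]=0xfa, mem[0x19]=0xda

MEM[0x15,0x0a,0x19] = 9b fa da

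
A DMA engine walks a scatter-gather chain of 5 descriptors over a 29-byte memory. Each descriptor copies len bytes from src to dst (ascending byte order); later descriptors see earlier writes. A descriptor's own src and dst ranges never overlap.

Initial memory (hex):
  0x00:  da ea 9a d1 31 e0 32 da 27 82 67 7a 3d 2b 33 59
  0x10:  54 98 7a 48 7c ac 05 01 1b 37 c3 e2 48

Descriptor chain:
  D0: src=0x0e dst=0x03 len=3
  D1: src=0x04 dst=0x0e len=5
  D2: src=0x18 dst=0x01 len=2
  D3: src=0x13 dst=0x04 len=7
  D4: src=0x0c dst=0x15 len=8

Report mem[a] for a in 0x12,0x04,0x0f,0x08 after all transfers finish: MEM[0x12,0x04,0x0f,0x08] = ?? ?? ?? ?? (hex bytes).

MEM[0x12,0x04,0x0f,0x08] = 27 48 54 01

D0: mem[0x03..0x05] <- [33 59 54]
D1: mem[0x0e..0x12] <- [59 54 32 da 27]
D2: mem[0x01..0x02] <- [1b 37]
D3: mem[0x04..0x0a] <- [48 7c ac 05 01 1b 37]
D4: mem[0x15..0x1c] <- [3d 2b 59 54 32 da 27 48]
query mem[0x12]=0x27, mem[0x04]=0x48, mem[0x0f]=0x54, mem[0x08]=0x01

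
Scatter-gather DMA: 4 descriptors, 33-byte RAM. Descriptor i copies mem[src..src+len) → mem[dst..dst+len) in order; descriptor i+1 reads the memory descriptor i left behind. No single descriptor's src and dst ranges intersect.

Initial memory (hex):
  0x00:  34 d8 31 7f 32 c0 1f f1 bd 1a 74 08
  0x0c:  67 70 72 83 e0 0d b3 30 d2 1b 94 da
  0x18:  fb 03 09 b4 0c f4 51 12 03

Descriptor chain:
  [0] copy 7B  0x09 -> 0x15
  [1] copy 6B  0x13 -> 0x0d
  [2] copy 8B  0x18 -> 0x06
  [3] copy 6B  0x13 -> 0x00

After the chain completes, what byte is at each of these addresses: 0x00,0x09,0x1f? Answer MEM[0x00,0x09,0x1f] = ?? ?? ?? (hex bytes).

MEM[0x00,0x09,0x1f] = 30 83 12

#0 dst[0x15+7] := {0x1a,0x74,0x08,0x67,0x70,0x72,0x83}
#1 dst[0x0d+6] := {0x30,0xd2,0x1a,0x74,0x08,0x67}
#2 dst[0x06+8] := {0x67,0x70,0x72,0x83,0x0c,0xf4,0x51,0x12}
#3 dst[0x00+6] := {0x30,0xd2,0x1a,0x74,0x08,0x67}
query mem[0x00]=0x30, mem[0x09]=0x83, mem[0x1f]=0x12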